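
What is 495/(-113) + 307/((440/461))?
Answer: 15774751/49720 ≈ 317.27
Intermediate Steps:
495/(-113) + 307/((440/461)) = 495*(-1/113) + 307/((440*(1/461))) = -495/113 + 307/(440/461) = -495/113 + 307*(461/440) = -495/113 + 141527/440 = 15774751/49720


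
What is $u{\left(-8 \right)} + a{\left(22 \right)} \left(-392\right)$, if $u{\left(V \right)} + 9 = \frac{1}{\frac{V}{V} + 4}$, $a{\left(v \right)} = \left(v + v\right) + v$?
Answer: $- \frac{129404}{5} \approx -25881.0$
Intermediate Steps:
$a{\left(v \right)} = 3 v$ ($a{\left(v \right)} = 2 v + v = 3 v$)
$u{\left(V \right)} = - \frac{44}{5}$ ($u{\left(V \right)} = -9 + \frac{1}{\frac{V}{V} + 4} = -9 + \frac{1}{1 + 4} = -9 + \frac{1}{5} = - \frac{44}{5}$)
$u{\left(-8 \right)} + a{\left(22 \right)} \left(-392\right) = - \frac{44}{5} + 3 \cdot 22 \left(-392\right) = - \frac{44}{5} + 66 \left(-392\right) = - \frac{44}{5} - 25872 = - \frac{129404}{5}$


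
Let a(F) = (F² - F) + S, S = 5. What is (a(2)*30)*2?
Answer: 420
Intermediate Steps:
a(F) = 5 + F² - F (a(F) = (F² - F) + 5 = 5 + F² - F)
(a(2)*30)*2 = ((5 + 2² - 1*2)*30)*2 = ((5 + 4 - 2)*30)*2 = (7*30)*2 = 210*2 = 420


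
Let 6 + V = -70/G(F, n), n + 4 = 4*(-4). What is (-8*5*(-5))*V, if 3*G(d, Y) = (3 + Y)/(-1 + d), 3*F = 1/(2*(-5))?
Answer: -63800/17 ≈ -3752.9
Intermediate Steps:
F = -1/30 (F = 1/(3*((2*(-5)))) = (⅓)/(-10) = (⅓)*(-⅒) = -1/30 ≈ -0.033333)
n = -20 (n = -4 + 4*(-4) = -4 - 16 = -20)
G(d, Y) = (3 + Y)/(3*(-1 + d)) (G(d, Y) = ((3 + Y)/(-1 + d))/3 = (3 + Y)/(3*(-1 + d)))
V = -319/17 (V = -6 - 70*3*(-1 - 1/30)/(3 - 20) = -6 - 70/((⅓)*(-17)/(-31/30)) = -6 - 70/((⅓)*(-30/31)*(-17)) = -6 - 70/170/31 = -6 - 70*31/170 = -6 - 217/17 = -319/17 ≈ -18.765)
(-8*5*(-5))*V = (-8*5*(-5))*(-319/17) = -40*(-5)*(-319/17) = 200*(-319/17) = -63800/17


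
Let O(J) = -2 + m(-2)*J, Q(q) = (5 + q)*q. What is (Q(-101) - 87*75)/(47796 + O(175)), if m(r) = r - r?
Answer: 3171/47794 ≈ 0.066347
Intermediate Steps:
m(r) = 0
Q(q) = q*(5 + q)
O(J) = -2 (O(J) = -2 + 0*J = -2 + 0 = -2)
(Q(-101) - 87*75)/(47796 + O(175)) = (-101*(5 - 101) - 87*75)/(47796 - 2) = (-101*(-96) - 6525)/47794 = (9696 - 6525)*(1/47794) = 3171*(1/47794) = 3171/47794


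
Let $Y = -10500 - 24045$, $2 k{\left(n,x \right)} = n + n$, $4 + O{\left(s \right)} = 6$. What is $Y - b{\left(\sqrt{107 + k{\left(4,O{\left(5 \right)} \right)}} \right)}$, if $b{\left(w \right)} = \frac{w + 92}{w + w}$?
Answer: $- \frac{69091}{2} - \frac{46 \sqrt{111}}{111} \approx -34550.0$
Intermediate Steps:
$O{\left(s \right)} = 2$ ($O{\left(s \right)} = -4 + 6 = 2$)
$k{\left(n,x \right)} = n$ ($k{\left(n,x \right)} = \frac{n + n}{2} = \frac{2 n}{2} = n$)
$b{\left(w \right)} = \frac{92 + w}{2 w}$
$Y = -34545$ ($Y = -10500 - 24045 = -34545$)
$Y - b{\left(\sqrt{107 + k{\left(4,O{\left(5 \right)} \right)}} \right)} = -34545 - \frac{92 + \sqrt{107 + 4}}{2 \sqrt{107 + 4}} = -34545 - \frac{92 + \sqrt{111}}{2 \sqrt{111}} = -34545 - \frac{\frac{\sqrt{111}}{111} \left(92 + \sqrt{111}\right)}{2} = -34545 - \frac{\sqrt{111} \left(92 + \sqrt{111}\right)}{222}$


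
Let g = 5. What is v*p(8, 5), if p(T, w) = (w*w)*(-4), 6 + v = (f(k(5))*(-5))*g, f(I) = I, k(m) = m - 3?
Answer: 5600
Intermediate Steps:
k(m) = -3 + m
v = -56 (v = -6 + ((-3 + 5)*(-5))*5 = -6 + (2*(-5))*5 = -6 - 10*5 = -6 - 50 = -56)
p(T, w) = -4*w² (p(T, w) = w²*(-4) = -4*w²)
v*p(8, 5) = -(-224)*5² = -(-224)*25 = -56*(-100) = 5600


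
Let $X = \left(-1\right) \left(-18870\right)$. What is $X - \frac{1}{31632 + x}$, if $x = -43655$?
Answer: $\frac{226874011}{12023} \approx 18870.0$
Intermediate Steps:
$X = 18870$
$X - \frac{1}{31632 + x} = 18870 - \frac{1}{31632 - 43655} = 18870 - \frac{1}{-12023} = 18870 - - \frac{1}{12023} = 18870 + \frac{1}{12023} = \frac{226874011}{12023}$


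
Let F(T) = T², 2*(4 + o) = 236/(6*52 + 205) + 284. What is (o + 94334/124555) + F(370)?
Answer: 8824616570698/64394935 ≈ 1.3704e+5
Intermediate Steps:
o = 71464/517 (o = -4 + (236/(6*52 + 205) + 284)/2 = -4 + (236/(312 + 205) + 284)/2 = -4 + (236/517 + 284)/2 = -4 + (½)*(147064/517) = -4 + 73532/517 = 71464/517 ≈ 138.23)
(o + 94334/124555) + F(370) = (71464/517 + 94334/124555) + 370² = (71464/517 + 94334*(1/124555)) + 136900 = (71464/517 + 94334/124555) + 136900 = 8949969198/64394935 + 136900 = 8824616570698/64394935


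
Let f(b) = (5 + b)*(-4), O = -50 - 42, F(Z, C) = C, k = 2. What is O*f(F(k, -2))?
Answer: 1104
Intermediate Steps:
O = -92
f(b) = -20 - 4*b
O*f(F(k, -2)) = -92*(-20 - 4*(-2)) = -92*(-20 + 8) = -92*(-12) = 1104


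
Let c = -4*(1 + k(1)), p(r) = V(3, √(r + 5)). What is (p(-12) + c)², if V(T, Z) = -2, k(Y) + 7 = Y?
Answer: 324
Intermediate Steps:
k(Y) = -7 + Y
p(r) = -2
c = 20 (c = -4*(1 + (-7 + 1)) = -4*(1 - 6) = -4*(-5) = 20)
(p(-12) + c)² = (-2 + 20)² = 18² = 324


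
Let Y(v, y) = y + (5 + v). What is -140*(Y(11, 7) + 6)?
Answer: -4060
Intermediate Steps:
Y(v, y) = 5 + v + y
-140*(Y(11, 7) + 6) = -140*((5 + 11 + 7) + 6) = -140*(23 + 6) = -140*29 = -4060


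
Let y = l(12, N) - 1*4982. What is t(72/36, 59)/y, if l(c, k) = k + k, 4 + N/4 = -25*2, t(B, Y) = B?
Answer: -1/2707 ≈ -0.00036941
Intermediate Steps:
N = -216 (N = -16 + 4*(-25*2) = -16 + 4*(-50) = -16 - 200 = -216)
l(c, k) = 2*k
y = -5414 (y = 2*(-216) - 1*4982 = -432 - 4982 = -5414)
t(72/36, 59)/y = (72/36)/(-5414) = (72*(1/36))*(-1/5414) = 2*(-1/5414) = -1/2707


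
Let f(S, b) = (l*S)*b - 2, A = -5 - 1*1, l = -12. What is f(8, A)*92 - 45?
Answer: 52763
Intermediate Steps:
A = -6 (A = -5 - 1 = -6)
f(S, b) = -2 - 12*S*b (f(S, b) = (-12*S)*b - 2 = -12*S*b - 2 = -2 - 12*S*b)
f(8, A)*92 - 45 = (-2 - 12*8*(-6))*92 - 45 = (-2 + 576)*92 - 45 = 574*92 - 45 = 52808 - 45 = 52763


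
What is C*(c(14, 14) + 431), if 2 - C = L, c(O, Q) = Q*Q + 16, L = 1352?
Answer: -868050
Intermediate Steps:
c(O, Q) = 16 + Q**2 (c(O, Q) = Q**2 + 16 = 16 + Q**2)
C = -1350 (C = 2 - 1*1352 = 2 - 1352 = -1350)
C*(c(14, 14) + 431) = -1350*((16 + 14**2) + 431) = -1350*((16 + 196) + 431) = -1350*(212 + 431) = -1350*643 = -868050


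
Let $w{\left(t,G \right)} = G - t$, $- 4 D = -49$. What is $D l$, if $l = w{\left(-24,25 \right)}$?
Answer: $\frac{2401}{4} \approx 600.25$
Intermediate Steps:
$D = \frac{49}{4}$ ($D = \left(- \frac{1}{4}\right) \left(-49\right) = \frac{49}{4} \approx 12.25$)
$l = 49$ ($l = 25 - -24 = 25 + 24 = 49$)
$D l = \frac{49}{4} \cdot 49 = \frac{2401}{4}$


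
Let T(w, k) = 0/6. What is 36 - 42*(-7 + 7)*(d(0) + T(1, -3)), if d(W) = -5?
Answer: 36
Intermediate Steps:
T(w, k) = 0 (T(w, k) = 0*(⅙) = 0)
36 - 42*(-7 + 7)*(d(0) + T(1, -3)) = 36 - 42*(-7 + 7)*(-5 + 0) = 36 - 0*(-5) = 36 - 42*0 = 36 + 0 = 36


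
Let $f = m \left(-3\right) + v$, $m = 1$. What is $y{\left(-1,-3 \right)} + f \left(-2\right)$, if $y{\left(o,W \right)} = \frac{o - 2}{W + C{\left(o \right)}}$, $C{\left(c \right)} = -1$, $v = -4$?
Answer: $\frac{59}{4} \approx 14.75$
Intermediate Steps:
$f = -7$ ($f = 1 \left(-3\right) - 4 = -3 - 4 = -7$)
$y{\left(o,W \right)} = \frac{-2 + o}{-1 + W}$ ($y{\left(o,W \right)} = \frac{o - 2}{W - 1} = \frac{-2 + o}{-1 + W}$)
$y{\left(-1,-3 \right)} + f \left(-2\right) = \frac{-2 - 1}{-1 - 3} - -14 = \frac{1}{-4} \left(-3\right) + 14 = \left(- \frac{1}{4}\right) \left(-3\right) + 14 = \frac{3}{4} + 14 = \frac{59}{4}$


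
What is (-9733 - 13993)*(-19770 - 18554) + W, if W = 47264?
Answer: 909322488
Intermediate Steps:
(-9733 - 13993)*(-19770 - 18554) + W = (-9733 - 13993)*(-19770 - 18554) + 47264 = -23726*(-38324) + 47264 = 909275224 + 47264 = 909322488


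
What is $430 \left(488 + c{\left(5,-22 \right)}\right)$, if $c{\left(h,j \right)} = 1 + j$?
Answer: $200810$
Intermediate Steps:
$430 \left(488 + c{\left(5,-22 \right)}\right) = 430 \left(488 + \left(1 - 22\right)\right) = 430 \left(488 - 21\right) = 430 \cdot 467 = 200810$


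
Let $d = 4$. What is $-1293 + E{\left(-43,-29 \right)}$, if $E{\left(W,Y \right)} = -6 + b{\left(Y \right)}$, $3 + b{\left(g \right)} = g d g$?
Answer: $2062$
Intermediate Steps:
$b{\left(g \right)} = -3 + 4 g^{2}$ ($b{\left(g \right)} = -3 + g 4 g = -3 + 4 g g = -3 + 4 g^{2}$)
$E{\left(W,Y \right)} = -9 + 4 Y^{2}$ ($E{\left(W,Y \right)} = -6 + \left(-3 + 4 Y^{2}\right) = -9 + 4 Y^{2}$)
$-1293 + E{\left(-43,-29 \right)} = -1293 - \left(9 - 4 \left(-29\right)^{2}\right) = -1293 + \left(-9 + 4 \cdot 841\right) = -1293 + \left(-9 + 3364\right) = -1293 + 3355 = 2062$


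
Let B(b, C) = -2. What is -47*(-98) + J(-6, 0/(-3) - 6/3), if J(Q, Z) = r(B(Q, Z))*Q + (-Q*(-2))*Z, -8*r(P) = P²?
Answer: 4633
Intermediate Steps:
r(P) = -P²/8
J(Q, Z) = -Q/2 + 2*Q*Z (J(Q, Z) = (-⅛*(-2)²)*Q + (-Q*(-2))*Z = (-⅛*4)*Q + (2*Q)*Z = -Q/2 + 2*Q*Z)
-47*(-98) + J(-6, 0/(-3) - 6/3) = -47*(-98) + (½)*(-6)*(-1 + 4*(0/(-3) - 6/3)) = 4606 + (½)*(-6)*(-1 + 4*(0*(-⅓) - 6*⅓)) = 4606 + (½)*(-6)*(-1 + 4*(0 - 2)) = 4606 + (½)*(-6)*(-1 + 4*(-2)) = 4606 + (½)*(-6)*(-1 - 8) = 4606 + (½)*(-6)*(-9) = 4606 + 27 = 4633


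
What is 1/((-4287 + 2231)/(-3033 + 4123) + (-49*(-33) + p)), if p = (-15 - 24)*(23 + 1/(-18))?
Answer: 3270/2355317 ≈ 0.0013883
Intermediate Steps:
p = -5369/6 (p = -39*(23 - 1/18) = -39*413/18 = -5369/6 ≈ -894.83)
1/((-4287 + 2231)/(-3033 + 4123) + (-49*(-33) + p)) = 1/((-4287 + 2231)/(-3033 + 4123) + (-49*(-33) - 5369/6)) = 1/(-2056/1090 + (1617 - 5369/6)) = 1/(-2056*1/1090 + 4333/6) = 1/(-1028/545 + 4333/6) = 1/(2355317/3270) = 3270/2355317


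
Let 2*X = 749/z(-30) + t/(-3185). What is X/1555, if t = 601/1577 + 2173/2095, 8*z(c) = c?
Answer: -3152593201064/49088165865375 ≈ -0.064223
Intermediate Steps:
z(c) = c/8
t = 4685916/3303815 (t = 601*(1/1577) + 2173*(1/2095) = 601/1577 + 2173/2095 = 4685916/3303815 ≈ 1.4183)
X = -3152593201064/31567952325 (X = (749/(((⅛)*(-30))) + (4685916/3303815)/(-3185))/2 = (749/(-15/4) + (4685916/3303815)*(-1/3185))/2 = (749*(-4/15) - 4685916/10522650775)/2 = (-2996/15 - 4685916/10522650775)/2 = (½)*(-6305186402128/31567952325) = -3152593201064/31567952325 ≈ -99.867)
X/1555 = -3152593201064/31567952325/1555 = -3152593201064/31567952325*1/1555 = -3152593201064/49088165865375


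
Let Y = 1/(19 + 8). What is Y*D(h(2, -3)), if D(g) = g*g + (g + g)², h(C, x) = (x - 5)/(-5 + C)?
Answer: 320/243 ≈ 1.3169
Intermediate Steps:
h(C, x) = (-5 + x)/(-5 + C)
D(g) = 5*g² (D(g) = g² + (2*g)² = g² + 4*g² = 5*g²)
Y = 1/27 ≈ 0.037037
Y*D(h(2, -3)) = (5*((-5 - 3)/(-5 + 2))²)/27 = (5*(-8/(-3))²)/27 = (5*(-⅓*(-8))²)/27 = (5*(8/3)²)/27 = (5*(64/9))/27 = (1/27)*(320/9) = 320/243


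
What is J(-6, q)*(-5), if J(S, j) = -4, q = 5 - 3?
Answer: 20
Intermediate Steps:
q = 2
J(-6, q)*(-5) = -4*(-5) = 20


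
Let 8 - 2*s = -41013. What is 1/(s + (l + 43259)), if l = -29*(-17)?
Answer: 2/128525 ≈ 1.5561e-5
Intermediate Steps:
l = 493
s = 41021/2 (s = 4 - ½*(-41013) = 4 + 41013/2 = 41021/2 ≈ 20511.)
1/(s + (l + 43259)) = 1/(41021/2 + (493 + 43259)) = 1/(41021/2 + 43752) = 1/(128525/2) = 2/128525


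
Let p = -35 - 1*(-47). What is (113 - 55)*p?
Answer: 696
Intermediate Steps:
p = 12 (p = -35 + 47 = 12)
(113 - 55)*p = (113 - 55)*12 = 58*12 = 696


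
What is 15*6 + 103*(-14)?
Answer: -1352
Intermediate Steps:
15*6 + 103*(-14) = 90 - 1442 = -1352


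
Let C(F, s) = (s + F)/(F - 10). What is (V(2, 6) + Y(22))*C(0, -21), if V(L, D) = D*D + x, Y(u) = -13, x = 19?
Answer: 441/5 ≈ 88.200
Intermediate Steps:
V(L, D) = 19 + D**2 (V(L, D) = D*D + 19 = D**2 + 19 = 19 + D**2)
C(F, s) = (F + s)/(-10 + F)
(V(2, 6) + Y(22))*C(0, -21) = ((19 + 6**2) - 13)*((0 - 21)/(-10 + 0)) = ((19 + 36) - 13)*(-21/(-10)) = (55 - 13)*(-1/10*(-21)) = 42*(21/10) = 441/5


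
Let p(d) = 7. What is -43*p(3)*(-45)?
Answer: 13545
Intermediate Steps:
-43*p(3)*(-45) = -43*7*(-45) = -301*(-45) = 13545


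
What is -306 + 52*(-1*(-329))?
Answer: 16802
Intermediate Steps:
-306 + 52*(-1*(-329)) = -306 + 52*329 = -306 + 17108 = 16802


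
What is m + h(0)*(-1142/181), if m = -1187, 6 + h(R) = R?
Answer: -207995/181 ≈ -1149.1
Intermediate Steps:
h(R) = -6 + R
m + h(0)*(-1142/181) = -1187 + (-6 + 0)*(-1142/181) = -1187 - (-6852)/181 = -1187 - 6*(-1142/181) = -1187 + 6852/181 = -207995/181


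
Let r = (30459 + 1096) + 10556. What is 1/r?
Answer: 1/42111 ≈ 2.3747e-5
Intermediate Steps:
r = 42111 (r = 31555 + 10556 = 42111)
1/r = 1/42111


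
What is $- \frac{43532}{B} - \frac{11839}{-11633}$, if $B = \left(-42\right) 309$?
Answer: $\frac{330027149}{75486537} \approx 4.372$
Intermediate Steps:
$B = -12978$
$- \frac{43532}{B} - \frac{11839}{-11633} = - \frac{43532}{-12978} - \frac{11839}{-11633} = \left(-43532\right) \left(- \frac{1}{12978}\right) - - \frac{11839}{11633} = \frac{21766}{6489} + \frac{11839}{11633} = \frac{330027149}{75486537}$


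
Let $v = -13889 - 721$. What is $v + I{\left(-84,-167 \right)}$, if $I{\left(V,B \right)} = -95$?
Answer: $-14705$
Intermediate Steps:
$v = -14610$ ($v = -13889 - 721 = -14610$)
$v + I{\left(-84,-167 \right)} = -14610 - 95 = -14705$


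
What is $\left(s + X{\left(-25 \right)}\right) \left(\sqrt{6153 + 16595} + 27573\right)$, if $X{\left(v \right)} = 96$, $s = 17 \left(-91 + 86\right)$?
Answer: $303303 + 242 \sqrt{47} \approx 3.0496 \cdot 10^{5}$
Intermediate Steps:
$s = -85$ ($s = 17 \left(-5\right) = -85$)
$\left(s + X{\left(-25 \right)}\right) \left(\sqrt{6153 + 16595} + 27573\right) = \left(-85 + 96\right) \left(\sqrt{6153 + 16595} + 27573\right) = 11 \left(\sqrt{22748} + 27573\right) = 11 \left(22 \sqrt{47} + 27573\right) = 11 \left(27573 + 22 \sqrt{47}\right) = 303303 + 242 \sqrt{47}$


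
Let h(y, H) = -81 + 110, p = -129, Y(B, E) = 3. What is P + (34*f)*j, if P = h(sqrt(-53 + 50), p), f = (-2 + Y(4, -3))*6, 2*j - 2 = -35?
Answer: -3337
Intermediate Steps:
j = -33/2 (j = 1 + (1/2)*(-35) = 1 - 35/2 = -33/2 ≈ -16.500)
f = 6 (f = (-2 + 3)*6 = 1*6 = 6)
h(y, H) = 29
P = 29
P + (34*f)*j = 29 + (34*6)*(-33/2) = 29 + 204*(-33/2) = 29 - 3366 = -3337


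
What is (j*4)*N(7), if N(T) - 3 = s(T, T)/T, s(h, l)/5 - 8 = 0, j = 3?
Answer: 732/7 ≈ 104.57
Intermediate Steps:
s(h, l) = 40 (s(h, l) = 40 + 5*0 = 40 + 0 = 40)
N(T) = 3 + 40/T
(j*4)*N(7) = (3*4)*(3 + 40/7) = 12*(3 + 40*(1/7)) = 12*(3 + 40/7) = 12*(61/7) = 732/7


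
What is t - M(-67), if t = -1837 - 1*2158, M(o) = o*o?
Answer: -8484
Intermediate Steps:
M(o) = o²
t = -3995 (t = -1837 - 2158 = -3995)
t - M(-67) = -3995 - 1*(-67)² = -3995 - 1*4489 = -3995 - 4489 = -8484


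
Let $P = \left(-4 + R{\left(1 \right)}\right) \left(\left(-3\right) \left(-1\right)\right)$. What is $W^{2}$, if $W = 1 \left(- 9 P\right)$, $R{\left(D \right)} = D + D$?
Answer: $2916$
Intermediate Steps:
$R{\left(D \right)} = 2 D$
$P = -6$ ($P = \left(-4 + 2 \cdot 1\right) \left(\left(-3\right) \left(-1\right)\right) = \left(-4 + 2\right) 3 = \left(-2\right) 3 = -6$)
$W = 54$ ($W = 1 \left(\left(-9\right) \left(-6\right)\right) = 1 \cdot 54 = 54$)
$W^{2} = 54^{2} = 2916$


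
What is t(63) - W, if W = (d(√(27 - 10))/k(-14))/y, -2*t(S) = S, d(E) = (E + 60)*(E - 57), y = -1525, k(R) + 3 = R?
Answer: -1626469/51850 - 3*√17/25925 ≈ -31.369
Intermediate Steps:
k(R) = -3 + R
d(E) = (-57 + E)*(60 + E) (d(E) = (60 + E)*(-57 + E) = (-57 + E)*(60 + E))
t(S) = -S/2
W = -3403/25925 + 3*√17/25925 (W = ((-3420 + (√(27 - 10))² + 3*√(27 - 10))/(-3 - 14))/(-1525) = ((-3420 + (√17)² + 3*√17)/(-17))*(-1/1525) = ((-3420 + 17 + 3*√17)*(-1/17))*(-1/1525) = ((-3403 + 3*√17)*(-1/17))*(-1/1525) = (3403/17 - 3*√17/17)*(-1/1525) = -3403/25925 + 3*√17/25925 ≈ -0.13079)
t(63) - W = -½*63 - (-3403/25925 + 3*√17/25925) = -63/2 + (3403/25925 - 3*√17/25925) = -1626469/51850 - 3*√17/25925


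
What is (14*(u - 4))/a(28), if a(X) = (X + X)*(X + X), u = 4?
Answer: 0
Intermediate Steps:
a(X) = 4*X² (a(X) = (2*X)*(2*X) = 4*X²)
(14*(u - 4))/a(28) = (14*(4 - 4))/((4*28²)) = (14*0)/((4*784)) = 0/3136 = 0*(1/3136) = 0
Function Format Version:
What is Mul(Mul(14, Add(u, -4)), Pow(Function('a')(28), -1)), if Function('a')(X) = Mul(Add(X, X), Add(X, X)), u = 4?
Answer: 0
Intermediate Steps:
Function('a')(X) = Mul(4, Pow(X, 2)) (Function('a')(X) = Mul(Mul(2, X), Mul(2, X)) = Mul(4, Pow(X, 2)))
Mul(Mul(14, Add(u, -4)), Pow(Function('a')(28), -1)) = Mul(Mul(14, Add(4, -4)), Pow(Mul(4, Pow(28, 2)), -1)) = Mul(Mul(14, 0), Pow(Mul(4, 784), -1)) = Mul(0, Pow(3136, -1)) = Mul(0, Rational(1, 3136)) = 0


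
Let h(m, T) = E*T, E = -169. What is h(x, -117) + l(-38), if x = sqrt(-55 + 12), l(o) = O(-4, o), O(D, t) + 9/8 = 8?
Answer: 158239/8 ≈ 19780.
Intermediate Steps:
O(D, t) = 55/8 (O(D, t) = -9/8 + 8 = 55/8)
l(o) = 55/8
x = I*sqrt(43) (x = sqrt(-43) = I*sqrt(43) ≈ 6.5574*I)
h(m, T) = -169*T
h(x, -117) + l(-38) = -169*(-117) + 55/8 = 19773 + 55/8 = 158239/8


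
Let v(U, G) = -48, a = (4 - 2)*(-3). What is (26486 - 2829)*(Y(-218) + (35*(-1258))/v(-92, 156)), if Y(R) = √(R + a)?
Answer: 520808855/24 + 94628*I*√14 ≈ 2.17e+7 + 3.5407e+5*I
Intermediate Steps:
a = -6 (a = 2*(-3) = -6)
Y(R) = √(-6 + R) (Y(R) = √(R - 6) = √(-6 + R))
(26486 - 2829)*(Y(-218) + (35*(-1258))/v(-92, 156)) = (26486 - 2829)*(√(-6 - 218) + (35*(-1258))/(-48)) = 23657*(√(-224) - 44030*(-1/48)) = 23657*(4*I*√14 + 22015/24) = 23657*(22015/24 + 4*I*√14) = 520808855/24 + 94628*I*√14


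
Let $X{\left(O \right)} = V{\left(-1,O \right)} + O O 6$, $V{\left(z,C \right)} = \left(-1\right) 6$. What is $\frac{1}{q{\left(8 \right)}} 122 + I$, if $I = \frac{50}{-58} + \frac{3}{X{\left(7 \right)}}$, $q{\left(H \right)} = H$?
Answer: $\frac{40085}{2784} \approx 14.398$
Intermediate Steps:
$V{\left(z,C \right)} = -6$
$X{\left(O \right)} = -6 + 6 O^{2}$ ($X{\left(O \right)} = -6 + O O 6 = -6 + O^{2} \cdot 6 = -6 + 6 O^{2}$)
$I = - \frac{2371}{2784}$ ($I = \frac{50}{-58} + \frac{3}{-6 + 6 \cdot 7^{2}} = 50 \left(- \frac{1}{58}\right) + \frac{3}{-6 + 6 \cdot 49} = - \frac{25}{29} + \frac{3}{-6 + 294} = - \frac{25}{29} + \frac{3}{288} = - \frac{25}{29} + 3 \cdot \frac{1}{288} = - \frac{25}{29} + \frac{1}{96} = - \frac{2371}{2784} \approx -0.85165$)
$\frac{1}{q{\left(8 \right)}} 122 + I = \frac{1}{8} \cdot 122 - \frac{2371}{2784} = \frac{61}{4} - \frac{2371}{2784} = \frac{40085}{2784}$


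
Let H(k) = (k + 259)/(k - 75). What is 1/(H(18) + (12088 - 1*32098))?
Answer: -57/1140847 ≈ -4.9963e-5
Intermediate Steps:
H(k) = (259 + k)/(-75 + k)
1/(H(18) + (12088 - 1*32098)) = 1/((259 + 18)/(-75 + 18) + (12088 - 1*32098)) = 1/(277/(-57) + (12088 - 32098)) = 1/(-1/57*277 - 20010) = 1/(-277/57 - 20010) = 1/(-1140847/57) = -57/1140847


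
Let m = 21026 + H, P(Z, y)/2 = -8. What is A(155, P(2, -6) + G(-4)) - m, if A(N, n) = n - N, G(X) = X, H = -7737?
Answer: -13464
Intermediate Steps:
P(Z, y) = -16 (P(Z, y) = 2*(-8) = -16)
m = 13289 (m = 21026 - 7737 = 13289)
A(155, P(2, -6) + G(-4)) - m = ((-16 - 4) - 1*155) - 1*13289 = (-20 - 155) - 13289 = -175 - 13289 = -13464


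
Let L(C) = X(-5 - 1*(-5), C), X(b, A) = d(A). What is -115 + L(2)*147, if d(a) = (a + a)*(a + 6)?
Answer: 4589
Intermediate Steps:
d(a) = 2*a*(6 + a) (d(a) = (2*a)*(6 + a) = 2*a*(6 + a))
X(b, A) = 2*A*(6 + A)
L(C) = 2*C*(6 + C)
-115 + L(2)*147 = -115 + (2*2*(6 + 2))*147 = -115 + (2*2*8)*147 = -115 + 32*147 = -115 + 4704 = 4589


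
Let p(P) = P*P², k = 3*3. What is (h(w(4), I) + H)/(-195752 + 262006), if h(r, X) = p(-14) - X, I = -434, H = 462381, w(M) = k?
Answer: 460071/66254 ≈ 6.9440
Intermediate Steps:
k = 9
w(M) = 9
p(P) = P³
h(r, X) = -2744 - X (h(r, X) = (-14)³ - X = -2744 - X)
(h(w(4), I) + H)/(-195752 + 262006) = ((-2744 - 1*(-434)) + 462381)/(-195752 + 262006) = ((-2744 + 434) + 462381)/66254 = (-2310 + 462381)*(1/66254) = 460071*(1/66254) = 460071/66254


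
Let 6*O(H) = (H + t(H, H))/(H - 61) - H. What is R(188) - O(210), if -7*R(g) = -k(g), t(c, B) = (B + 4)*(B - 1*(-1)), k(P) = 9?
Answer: -45236/3129 ≈ -14.457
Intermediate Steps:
t(c, B) = (1 + B)*(4 + B) (t(c, B) = (4 + B)*(B + 1) = (4 + B)*(1 + B) = (1 + B)*(4 + B))
R(g) = 9/7 (R(g) = -(-1)*9/7 = -⅐*(-9) = 9/7)
O(H) = -H/6 + (4 + H² + 6*H)/(6*(-61 + H)) (O(H) = ((H + (4 + H² + 5*H))/(H - 61) - H)/6 = ((4 + H² + 6*H)/(-61 + H) - H)/6 = (-H + (4 + H² + 6*H)/(-61 + H))/6 = -H/6 + (4 + H² + 6*H)/(6*(-61 + H)))
R(188) - O(210) = 9/7 - (4 + 67*210)/(6*(-61 + 210)) = 9/7 - (4 + 14070)/(6*149) = 9/7 - 14074/(6*149) = 9/7 - 1*7037/447 = 9/7 - 7037/447 = -45236/3129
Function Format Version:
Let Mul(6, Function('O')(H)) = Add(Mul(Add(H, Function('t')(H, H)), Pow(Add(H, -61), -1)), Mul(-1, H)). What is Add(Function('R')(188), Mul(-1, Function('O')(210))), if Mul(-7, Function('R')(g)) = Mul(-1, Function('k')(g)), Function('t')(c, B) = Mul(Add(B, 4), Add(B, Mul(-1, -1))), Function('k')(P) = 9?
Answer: Rational(-45236, 3129) ≈ -14.457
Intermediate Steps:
Function('t')(c, B) = Mul(Add(1, B), Add(4, B)) (Function('t')(c, B) = Mul(Add(4, B), Add(B, 1)) = Mul(Add(4, B), Add(1, B)) = Mul(Add(1, B), Add(4, B)))
Function('R')(g) = Rational(9, 7) (Function('R')(g) = Mul(Rational(-1, 7), Mul(-1, 9)) = Mul(Rational(-1, 7), -9) = Rational(9, 7))
Function('O')(H) = Add(Mul(Rational(-1, 6), H), Mul(Rational(1, 6), Pow(Add(-61, H), -1), Add(4, Pow(H, 2), Mul(6, H)))) (Function('O')(H) = Mul(Rational(1, 6), Add(Mul(Add(H, Add(4, Pow(H, 2), Mul(5, H))), Pow(Add(H, -61), -1)), Mul(-1, H))) = Mul(Rational(1, 6), Add(Mul(Add(4, Pow(H, 2), Mul(6, H)), Pow(Add(-61, H), -1)), Mul(-1, H))) = Mul(Rational(1, 6), Add(Mul(Pow(Add(-61, H), -1), Add(4, Pow(H, 2), Mul(6, H))), Mul(-1, H))) = Mul(Rational(1, 6), Add(Mul(-1, H), Mul(Pow(Add(-61, H), -1), Add(4, Pow(H, 2), Mul(6, H))))) = Add(Mul(Rational(-1, 6), H), Mul(Rational(1, 6), Pow(Add(-61, H), -1), Add(4, Pow(H, 2), Mul(6, H)))))
Add(Function('R')(188), Mul(-1, Function('O')(210))) = Add(Rational(9, 7), Mul(-1, Mul(Rational(1, 6), Pow(Add(-61, 210), -1), Add(4, Mul(67, 210))))) = Add(Rational(9, 7), Mul(-1, Mul(Rational(1, 6), Pow(149, -1), Add(4, 14070)))) = Add(Rational(9, 7), Mul(-1, Mul(Rational(1, 6), Rational(1, 149), 14074))) = Add(Rational(9, 7), Mul(-1, Rational(7037, 447))) = Add(Rational(9, 7), Rational(-7037, 447)) = Rational(-45236, 3129)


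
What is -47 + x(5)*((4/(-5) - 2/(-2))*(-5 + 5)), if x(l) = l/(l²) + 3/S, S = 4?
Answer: -47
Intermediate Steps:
x(l) = ¾ + 1/l (x(l) = l/(l²) + 3/4 = l/l² + 3*(¼) = 1/l + ¾ = ¾ + 1/l)
-47 + x(5)*((4/(-5) - 2/(-2))*(-5 + 5)) = -47 + (¾ + 1/5)*((4/(-5) - 2/(-2))*(-5 + 5)) = -47 + (¾ + ⅕)*((4*(-⅕) - 2*(-½))*0) = -47 + 19*((-⅘ + 1)*0)/20 = -47 + 19*((⅕)*0)/20 = -47 + (19/20)*0 = -47 + 0 = -47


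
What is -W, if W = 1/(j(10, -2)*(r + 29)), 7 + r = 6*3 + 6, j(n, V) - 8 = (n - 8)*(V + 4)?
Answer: -1/552 ≈ -0.0018116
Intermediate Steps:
j(n, V) = 8 + (-8 + n)*(4 + V) (j(n, V) = 8 + (n - 8)*(V + 4) = 8 + (-8 + n)*(4 + V))
r = 17 (r = -7 + (6*3 + 6) = -7 + (18 + 6) = -7 + 24 = 17)
W = 1/552 (W = 1/((-24 - 8*(-2) + 4*10 - 2*10)*(17 + 29)) = 1/((-24 + 16 + 40 - 20)*46) = 1/(12*46) = 1/552 ≈ 0.0018116)
-W = -1*1/552 = -1/552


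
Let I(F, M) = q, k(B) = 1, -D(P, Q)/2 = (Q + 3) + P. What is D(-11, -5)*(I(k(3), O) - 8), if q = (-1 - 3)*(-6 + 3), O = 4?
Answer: 104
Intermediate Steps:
D(P, Q) = -6 - 2*P - 2*Q (D(P, Q) = -2*((Q + 3) + P) = -2*((3 + Q) + P) = -2*(3 + P + Q) = -6 - 2*P - 2*Q)
q = 12 (q = -4*(-3) = 12)
I(F, M) = 12
D(-11, -5)*(I(k(3), O) - 8) = (-6 - 2*(-11) - 2*(-5))*(12 - 8) = (-6 + 22 + 10)*4 = 26*4 = 104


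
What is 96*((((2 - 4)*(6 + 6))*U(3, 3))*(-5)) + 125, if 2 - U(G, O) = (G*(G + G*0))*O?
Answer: -287875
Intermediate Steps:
U(G, O) = 2 - O*G² (U(G, O) = 2 - G*(G + G*0)*O = 2 - G*(G + 0)*O = 2 - G*G*O = 2 - G²*O = 2 - O*G²)
96*((((2 - 4)*(6 + 6))*U(3, 3))*(-5)) + 125 = 96*((((2 - 4)*(6 + 6))*(2 - 1*3*3²))*(-5)) + 125 = 96*(((-2*12)*(2 - 1*3*9))*(-5)) + 125 = 96*(-24*(2 - 27)*(-5)) + 125 = 96*(-24*(-25)*(-5)) + 125 = 96*(600*(-5)) + 125 = 96*(-3000) + 125 = -288000 + 125 = -287875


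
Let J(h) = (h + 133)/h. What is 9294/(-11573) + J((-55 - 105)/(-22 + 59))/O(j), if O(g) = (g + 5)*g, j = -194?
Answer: -6064323077/7543744320 ≈ -0.80389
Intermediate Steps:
O(g) = g*(5 + g) (O(g) = (5 + g)*g = g*(5 + g))
J(h) = (133 + h)/h
9294/(-11573) + J((-55 - 105)/(-22 + 59))/O(j) = 9294/(-11573) + ((133 + (-55 - 105)/(-22 + 59))/(((-55 - 105)/(-22 + 59))))/((-194*(5 - 194))) = 9294*(-1/11573) + ((133 - 160/37)/((-160/37)))/((-194*(-189))) = -9294/11573 + ((133 - 160*1/37)/((-160*1/37)))/36666 = -9294/11573 + ((133 - 160/37)/(-160/37))*(1/36666) = -9294/11573 - 37/160*4761/37*(1/36666) = -9294/11573 - 4761/160*1/36666 = -9294/11573 - 529/651840 = -6064323077/7543744320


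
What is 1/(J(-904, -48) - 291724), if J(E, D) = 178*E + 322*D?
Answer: -1/468092 ≈ -2.1363e-6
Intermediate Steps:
1/(J(-904, -48) - 291724) = 1/((178*(-904) + 322*(-48)) - 291724) = 1/((-160912 - 15456) - 291724) = 1/(-176368 - 291724) = 1/(-468092) = -1/468092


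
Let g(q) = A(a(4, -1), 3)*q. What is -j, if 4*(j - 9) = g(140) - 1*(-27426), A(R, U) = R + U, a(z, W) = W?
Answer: -13871/2 ≈ -6935.5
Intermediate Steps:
g(q) = 2*q (g(q) = (-1 + 3)*q = 2*q)
j = 13871/2 (j = 9 + (2*140 - 1*(-27426))/4 = 9 + (280 + 27426)/4 = 9 + (¼)*27706 = 9 + 13853/2 = 13871/2 ≈ 6935.5)
-j = -1*13871/2 = -13871/2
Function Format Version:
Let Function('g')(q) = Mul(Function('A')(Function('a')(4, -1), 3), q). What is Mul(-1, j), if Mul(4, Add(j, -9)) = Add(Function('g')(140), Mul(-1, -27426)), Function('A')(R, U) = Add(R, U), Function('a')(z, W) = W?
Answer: Rational(-13871, 2) ≈ -6935.5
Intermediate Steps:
Function('g')(q) = Mul(2, q) (Function('g')(q) = Mul(Add(-1, 3), q) = Mul(2, q))
j = Rational(13871, 2) (j = Add(9, Mul(Rational(1, 4), Add(Mul(2, 140), Mul(-1, -27426)))) = Add(9, Mul(Rational(1, 4), Add(280, 27426))) = Add(9, Mul(Rational(1, 4), 27706)) = Add(9, Rational(13853, 2)) = Rational(13871, 2) ≈ 6935.5)
Mul(-1, j) = Mul(-1, Rational(13871, 2)) = Rational(-13871, 2)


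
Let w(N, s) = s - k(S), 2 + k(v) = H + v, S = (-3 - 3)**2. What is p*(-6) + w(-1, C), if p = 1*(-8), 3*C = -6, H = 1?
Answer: 11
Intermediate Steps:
S = 36 (S = (-6)**2 = 36)
k(v) = -1 + v (k(v) = -2 + (1 + v) = -1 + v)
C = -2 (C = (1/3)*(-6) = -2)
w(N, s) = -35 + s (w(N, s) = s - (-1 + 36) = s - 1*35 = s - 35 = -35 + s)
p = -8
p*(-6) + w(-1, C) = -8*(-6) + (-35 - 2) = 48 - 37 = 11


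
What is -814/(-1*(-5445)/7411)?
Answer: -548414/495 ≈ -1107.9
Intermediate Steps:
-814/(-1*(-5445)/7411) = -814/(5445*(1/7411)) = -814/5445/7411 = -814*7411/5445 = -548414/495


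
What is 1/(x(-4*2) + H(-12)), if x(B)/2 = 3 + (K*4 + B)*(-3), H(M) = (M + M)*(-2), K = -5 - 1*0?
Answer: 1/222 ≈ 0.0045045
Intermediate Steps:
K = -5 (K = -5 + 0 = -5)
H(M) = -4*M (H(M) = (2*M)*(-2) = -4*M)
x(B) = 126 - 6*B (x(B) = 2*(3 + (-5*4 + B)*(-3)) = 2*(3 + (-20 + B)*(-3)) = 2*(3 + (60 - 3*B)) = 2*(63 - 3*B) = 126 - 6*B)
1/(x(-4*2) + H(-12)) = 1/((126 - (-24)*2) - 4*(-12)) = 1/((126 - 6*(-8)) + 48) = 1/((126 + 48) + 48) = 1/(174 + 48) = 1/222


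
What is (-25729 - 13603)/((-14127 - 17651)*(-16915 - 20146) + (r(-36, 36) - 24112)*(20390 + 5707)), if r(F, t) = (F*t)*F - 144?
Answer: -19666/881148629 ≈ -2.2319e-5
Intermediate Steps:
r(F, t) = -144 + t*F**2 (r(F, t) = t*F**2 - 144 = -144 + t*F**2)
(-25729 - 13603)/((-14127 - 17651)*(-16915 - 20146) + (r(-36, 36) - 24112)*(20390 + 5707)) = (-25729 - 13603)/((-14127 - 17651)*(-16915 - 20146) + ((-144 + 36*(-36)**2) - 24112)*(20390 + 5707)) = -39332/(-31778*(-37061) + ((-144 + 36*1296) - 24112)*26097) = -39332/(1177724458 + ((-144 + 46656) - 24112)*26097) = -39332/(1177724458 + (46512 - 24112)*26097) = -39332/(1177724458 + 22400*26097) = -39332/(1177724458 + 584572800) = -39332/1762297258 = -39332*1/1762297258 = -19666/881148629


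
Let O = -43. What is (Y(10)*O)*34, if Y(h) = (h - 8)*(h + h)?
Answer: -58480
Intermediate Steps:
Y(h) = 2*h*(-8 + h) (Y(h) = (-8 + h)*(2*h) = 2*h*(-8 + h))
(Y(10)*O)*34 = ((2*10*(-8 + 10))*(-43))*34 = ((2*10*2)*(-43))*34 = (40*(-43))*34 = -1720*34 = -58480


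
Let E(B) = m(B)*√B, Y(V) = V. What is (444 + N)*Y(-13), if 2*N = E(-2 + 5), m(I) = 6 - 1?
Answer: -5772 - 65*√3/2 ≈ -5828.3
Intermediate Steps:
m(I) = 5
E(B) = 5*√B
N = 5*√3/2 (N = (5*√(-2 + 5))/2 = (5*√3)/2 = 5*√3/2 ≈ 4.3301)
(444 + N)*Y(-13) = (444 + 5*√3/2)*(-13) = -5772 - 65*√3/2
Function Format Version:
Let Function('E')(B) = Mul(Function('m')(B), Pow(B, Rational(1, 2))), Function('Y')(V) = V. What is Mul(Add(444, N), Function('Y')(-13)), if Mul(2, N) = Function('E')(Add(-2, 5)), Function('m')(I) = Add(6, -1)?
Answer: Add(-5772, Mul(Rational(-65, 2), Pow(3, Rational(1, 2)))) ≈ -5828.3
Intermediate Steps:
Function('m')(I) = 5
Function('E')(B) = Mul(5, Pow(B, Rational(1, 2)))
N = Mul(Rational(5, 2), Pow(3, Rational(1, 2))) (N = Mul(Rational(1, 2), Mul(5, Pow(Add(-2, 5), Rational(1, 2)))) = Mul(Rational(1, 2), Mul(5, Pow(3, Rational(1, 2)))) = Mul(Rational(5, 2), Pow(3, Rational(1, 2))) ≈ 4.3301)
Mul(Add(444, N), Function('Y')(-13)) = Mul(Add(444, Mul(Rational(5, 2), Pow(3, Rational(1, 2)))), -13) = Add(-5772, Mul(Rational(-65, 2), Pow(3, Rational(1, 2))))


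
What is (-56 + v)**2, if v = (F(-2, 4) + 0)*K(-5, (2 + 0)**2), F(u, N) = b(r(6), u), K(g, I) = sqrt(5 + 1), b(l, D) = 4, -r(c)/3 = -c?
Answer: 3232 - 448*sqrt(6) ≈ 2134.6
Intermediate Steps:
r(c) = 3*c (r(c) = -(-3)*c = 3*c)
K(g, I) = sqrt(6)
F(u, N) = 4
v = 4*sqrt(6) (v = (4 + 0)*sqrt(6) = 4*sqrt(6) ≈ 9.7980)
(-56 + v)**2 = (-56 + 4*sqrt(6))**2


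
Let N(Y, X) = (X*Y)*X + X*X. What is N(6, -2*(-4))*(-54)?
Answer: -24192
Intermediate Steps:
N(Y, X) = X**2 + Y*X**2 (N(Y, X) = Y*X**2 + X**2 = X**2 + Y*X**2)
N(6, -2*(-4))*(-54) = ((-2*(-4))**2*(1 + 6))*(-54) = (8**2*7)*(-54) = (64*7)*(-54) = 448*(-54) = -24192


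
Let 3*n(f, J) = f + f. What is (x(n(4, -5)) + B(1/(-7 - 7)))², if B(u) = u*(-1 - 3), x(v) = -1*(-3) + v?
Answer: 15625/441 ≈ 35.431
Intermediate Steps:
n(f, J) = 2*f/3 (n(f, J) = (f + f)/3 = (2*f)/3 = 2*f/3)
x(v) = 3 + v
B(u) = -4*u (B(u) = u*(-4) = -4*u)
(x(n(4, -5)) + B(1/(-7 - 7)))² = ((3 + (⅔)*4) - 4/(-7 - 7))² = ((3 + 8/3) - 4/(-14))² = (17/3 - 4*(-1/14))² = (17/3 + 2/7)² = (125/21)² = 15625/441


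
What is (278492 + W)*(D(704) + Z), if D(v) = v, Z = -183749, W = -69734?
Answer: -38212108110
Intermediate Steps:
(278492 + W)*(D(704) + Z) = (278492 - 69734)*(704 - 183749) = 208758*(-183045) = -38212108110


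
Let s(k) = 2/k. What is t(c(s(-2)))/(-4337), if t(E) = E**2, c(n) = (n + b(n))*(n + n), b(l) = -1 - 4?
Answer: -144/4337 ≈ -0.033203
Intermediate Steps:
b(l) = -5
c(n) = 2*n*(-5 + n) (c(n) = (n - 5)*(n + n) = (-5 + n)*(2*n) = 2*n*(-5 + n))
t(c(s(-2)))/(-4337) = (2*(2/(-2))*(-5 + 2/(-2)))**2/(-4337) = (2*(2*(-1/2))*(-5 + 2*(-1/2)))**2*(-1/4337) = (2*(-1)*(-5 - 1))**2*(-1/4337) = (2*(-1)*(-6))**2*(-1/4337) = 12**2*(-1/4337) = 144*(-1/4337) = -144/4337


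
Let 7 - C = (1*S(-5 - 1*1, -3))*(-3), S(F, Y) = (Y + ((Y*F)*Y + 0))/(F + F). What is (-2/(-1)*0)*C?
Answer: 0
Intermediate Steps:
S(F, Y) = (Y + F*Y²)/(2*F) (S(F, Y) = (Y + ((F*Y)*Y + 0))/((2*F)) = (Y + (F*Y² + 0))*(1/(2*F)) = (Y + F*Y²)*(1/(2*F)) = (Y + F*Y²)/(2*F))
C = 85/4 (C = 7 - 1*((½)*(-3)*(1 + (-5 - 1*1)*(-3))/(-5 - 1*1))*(-3) = 7 - 1*((½)*(-3)*(1 + (-5 - 1)*(-3))/(-5 - 1))*(-3) = 7 - 1*((½)*(-3)*(1 - 6*(-3))/(-6))*(-3) = 7 - 1*((½)*(-3)*(-⅙)*(1 + 18))*(-3) = 7 - 1*((½)*(-3)*(-⅙)*19)*(-3) = 7 - 1*(19/4)*(-3) = 7 - 19*(-3)/4 = 7 - 1*(-57/4) = 7 + 57/4 = 85/4 ≈ 21.250)
(-2/(-1)*0)*C = (-2/(-1)*0)*(85/4) = (-2*(-1)*0)*(85/4) = (2*0)*(85/4) = 0*(85/4) = 0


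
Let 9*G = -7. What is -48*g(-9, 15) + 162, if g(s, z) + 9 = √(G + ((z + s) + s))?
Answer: 594 - 16*I*√34 ≈ 594.0 - 93.295*I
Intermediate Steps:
G = -7/9 (G = (⅑)*(-7) = -7/9 ≈ -0.77778)
g(s, z) = -9 + √(-7/9 + z + 2*s) (g(s, z) = -9 + √(-7/9 + ((z + s) + s)) = -9 + √(-7/9 + ((s + z) + s)) = -9 + √(-7/9 + (z + 2*s)) = -9 + √(-7/9 + z + 2*s))
-48*g(-9, 15) + 162 = -48*(-9 + √(-7 + 9*15 + 18*(-9))/3) + 162 = -48*(-9 + √(-7 + 135 - 162)/3) + 162 = -48*(-9 + √(-34)/3) + 162 = -48*(-9 + (I*√34)/3) + 162 = -48*(-9 + I*√34/3) + 162 = (432 - 16*I*√34) + 162 = 594 - 16*I*√34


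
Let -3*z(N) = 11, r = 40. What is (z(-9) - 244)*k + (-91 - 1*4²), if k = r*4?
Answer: -119201/3 ≈ -39734.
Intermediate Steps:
z(N) = -11/3 (z(N) = -⅓*11 = -11/3)
k = 160 (k = 40*4 = 160)
(z(-9) - 244)*k + (-91 - 1*4²) = (-11/3 - 244)*160 + (-91 - 1*4²) = -743/3*160 + (-91 - 1*16) = -118880/3 + (-91 - 16) = -118880/3 - 107 = -119201/3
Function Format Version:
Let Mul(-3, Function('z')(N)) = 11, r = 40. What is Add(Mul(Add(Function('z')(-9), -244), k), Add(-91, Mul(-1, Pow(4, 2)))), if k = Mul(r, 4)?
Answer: Rational(-119201, 3) ≈ -39734.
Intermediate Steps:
Function('z')(N) = Rational(-11, 3) (Function('z')(N) = Mul(Rational(-1, 3), 11) = Rational(-11, 3))
k = 160 (k = Mul(40, 4) = 160)
Add(Mul(Add(Function('z')(-9), -244), k), Add(-91, Mul(-1, Pow(4, 2)))) = Add(Mul(Add(Rational(-11, 3), -244), 160), Add(-91, Mul(-1, Pow(4, 2)))) = Add(Mul(Rational(-743, 3), 160), Add(-91, Mul(-1, 16))) = Add(Rational(-118880, 3), Add(-91, -16)) = Add(Rational(-118880, 3), -107) = Rational(-119201, 3)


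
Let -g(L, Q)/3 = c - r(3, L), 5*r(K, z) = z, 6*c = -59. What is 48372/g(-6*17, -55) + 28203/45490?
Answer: -21995482449/14420330 ≈ -1525.3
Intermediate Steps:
c = -59/6 (c = (⅙)*(-59) = -59/6 ≈ -9.8333)
r(K, z) = z/5
g(L, Q) = 59/2 + 3*L/5 (g(L, Q) = -3*(-59/6 - L/5) = 59/2 + 3*L/5)
48372/g(-6*17, -55) + 28203/45490 = 48372/(59/2 + 3*(-6*17)/5) + 28203/45490 = 48372/(59/2 + (⅗)*(-102)) + 28203*(1/45490) = 48372/(59/2 - 306/5) + 28203/45490 = 48372/(-317/10) + 28203/45490 = 48372*(-10/317) + 28203/45490 = -483720/317 + 28203/45490 = -21995482449/14420330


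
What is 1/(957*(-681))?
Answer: -1/651717 ≈ -1.5344e-6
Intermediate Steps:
1/(957*(-681)) = 1/(-651717) = -1/651717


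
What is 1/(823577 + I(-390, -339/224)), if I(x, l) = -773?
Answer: 1/822804 ≈ 1.2154e-6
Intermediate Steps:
1/(823577 + I(-390, -339/224)) = 1/(823577 - 773) = 1/822804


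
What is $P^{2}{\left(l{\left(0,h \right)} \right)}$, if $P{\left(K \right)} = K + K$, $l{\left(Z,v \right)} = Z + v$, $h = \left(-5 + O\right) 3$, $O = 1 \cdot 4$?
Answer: $36$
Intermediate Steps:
$O = 4$
$h = -3$ ($h = \left(-5 + 4\right) 3 = \left(-1\right) 3 = -3$)
$P{\left(K \right)} = 2 K$
$P^{2}{\left(l{\left(0,h \right)} \right)} = \left(2 \left(0 - 3\right)\right)^{2} = \left(2 \left(-3\right)\right)^{2} = \left(-6\right)^{2} = 36$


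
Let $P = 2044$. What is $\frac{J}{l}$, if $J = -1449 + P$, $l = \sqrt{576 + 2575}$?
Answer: $\frac{595 \sqrt{3151}}{3151} \approx 10.6$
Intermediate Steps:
$l = \sqrt{3151} \approx 56.134$
$J = 595$ ($J = -1449 + 2044 = 595$)
$\frac{J}{l} = \frac{595}{\sqrt{3151}} = 595 \frac{\sqrt{3151}}{3151} = \frac{595 \sqrt{3151}}{3151}$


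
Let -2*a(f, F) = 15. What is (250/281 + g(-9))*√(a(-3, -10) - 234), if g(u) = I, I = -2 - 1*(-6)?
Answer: 687*I*√966/281 ≈ 75.987*I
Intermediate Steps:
a(f, F) = -15/2 (a(f, F) = -½*15 = -15/2)
I = 4 (I = -2 + 6 = 4)
g(u) = 4
(250/281 + g(-9))*√(a(-3, -10) - 234) = (250/281 + 4)*√(-15/2 - 234) = (250*(1/281) + 4)*√(-483/2) = (250/281 + 4)*(I*√966/2) = 1374*(I*√966/2)/281 = 687*I*√966/281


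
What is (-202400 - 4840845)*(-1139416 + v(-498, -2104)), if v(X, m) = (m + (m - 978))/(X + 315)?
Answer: 1051556635951790/183 ≈ 5.7462e+12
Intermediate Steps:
v(X, m) = (-978 + 2*m)/(315 + X) (v(X, m) = (m + (-978 + m))/(315 + X) = (-978 + 2*m)/(315 + X))
(-202400 - 4840845)*(-1139416 + v(-498, -2104)) = (-202400 - 4840845)*(-1139416 + 2*(-489 - 2104)/(315 - 498)) = -5043245*(-1139416 + 2*(-2593)/(-183)) = -5043245*(-1139416 + 2*(-1/183)*(-2593)) = -5043245*(-1139416 + 5186/183) = -5043245*(-208507942/183) = 1051556635951790/183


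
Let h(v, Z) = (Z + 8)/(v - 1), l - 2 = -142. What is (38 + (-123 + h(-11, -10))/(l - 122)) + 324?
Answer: 569801/1572 ≈ 362.47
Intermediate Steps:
l = -140 (l = 2 - 142 = -140)
h(v, Z) = (8 + Z)/(-1 + v)
(38 + (-123 + h(-11, -10))/(l - 122)) + 324 = (38 + (-123 + (8 - 10)/(-1 - 11))/(-140 - 122)) + 324 = (38 + (-123 - 2/(-12))/(-262)) + 324 = (38 + (-123 - 1/12*(-2))*(-1/262)) + 324 = (38 + (-123 + ⅙)*(-1/262)) + 324 = (38 - 737/6*(-1/262)) + 324 = (38 + 737/1572) + 324 = 60473/1572 + 324 = 569801/1572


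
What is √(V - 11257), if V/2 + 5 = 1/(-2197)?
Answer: I*√321796813/169 ≈ 106.15*I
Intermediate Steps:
V = -21972/2197 (V = -10 + 2/(-2197) = -10 + 2*(-1/2197) = -10 - 2/2197 = -21972/2197 ≈ -10.001)
√(V - 11257) = √(-21972/2197 - 11257) = √(-24753601/2197) = I*√321796813/169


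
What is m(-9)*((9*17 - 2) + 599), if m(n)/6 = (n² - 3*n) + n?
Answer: 445500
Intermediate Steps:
m(n) = -12*n + 6*n² (m(n) = 6*((n² - 3*n) + n) = 6*(n² - 2*n) = -12*n + 6*n²)
m(-9)*((9*17 - 2) + 599) = (6*(-9)*(-2 - 9))*((9*17 - 2) + 599) = (6*(-9)*(-11))*((153 - 2) + 599) = 594*(151 + 599) = 594*750 = 445500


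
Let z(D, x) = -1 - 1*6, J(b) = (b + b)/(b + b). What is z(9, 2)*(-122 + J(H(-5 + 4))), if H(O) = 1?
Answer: 847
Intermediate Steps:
J(b) = 1 (J(b) = (2*b)/((2*b)) = (2*b)*(1/(2*b)) = 1)
z(D, x) = -7 (z(D, x) = -1 - 6 = -7)
z(9, 2)*(-122 + J(H(-5 + 4))) = -7*(-122 + 1) = -7*(-121) = 847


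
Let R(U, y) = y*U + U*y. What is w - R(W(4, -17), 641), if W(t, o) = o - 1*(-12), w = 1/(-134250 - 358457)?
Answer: 3158251869/492707 ≈ 6410.0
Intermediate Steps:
w = -1/492707 (w = 1/(-492707) = -1/492707 ≈ -2.0296e-6)
W(t, o) = 12 + o (W(t, o) = o + 12 = 12 + o)
R(U, y) = 2*U*y (R(U, y) = U*y + U*y = 2*U*y)
w - R(W(4, -17), 641) = -1/492707 - 2*(12 - 17)*641 = -1/492707 - 2*(-5)*641 = -1/492707 - 1*(-6410) = -1/492707 + 6410 = 3158251869/492707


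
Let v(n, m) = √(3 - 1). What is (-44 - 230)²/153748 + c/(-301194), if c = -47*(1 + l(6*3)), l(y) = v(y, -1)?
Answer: 5654916725/11576993778 + 47*√2/301194 ≈ 0.48868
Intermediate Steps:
v(n, m) = √2
l(y) = √2
c = -47 - 47*√2 (c = -47*(1 + √2) = -47 - 47*√2 ≈ -113.47)
(-44 - 230)²/153748 + c/(-301194) = (-44 - 230)²/153748 + (-47 - 47*√2)/(-301194) = (-274)²*(1/153748) + (-47 - 47*√2)*(-1/301194) = 75076*(1/153748) + (47/301194 + 47*√2/301194) = 18769/38437 + (47/301194 + 47*√2/301194) = 5654916725/11576993778 + 47*√2/301194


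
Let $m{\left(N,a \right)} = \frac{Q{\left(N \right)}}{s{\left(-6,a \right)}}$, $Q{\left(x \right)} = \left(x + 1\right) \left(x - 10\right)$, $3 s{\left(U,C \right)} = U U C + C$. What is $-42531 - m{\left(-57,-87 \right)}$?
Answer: $- \frac{45632011}{1073} \approx -42528.0$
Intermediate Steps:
$s{\left(U,C \right)} = \frac{C}{3} + \frac{C U^{2}}{3}$ ($s{\left(U,C \right)} = \frac{U U C + C}{3} = \frac{U^{2} C + C}{3} = \frac{C U^{2} + C}{3} = \frac{C + C U^{2}}{3} = \frac{C}{3} + \frac{C U^{2}}{3}$)
$Q{\left(x \right)} = \left(1 + x\right) \left(-10 + x\right)$
$m{\left(N,a \right)} = \frac{3 \left(-10 + N^{2} - 9 N\right)}{37 a}$ ($m{\left(N,a \right)} = \frac{-10 + N^{2} - 9 N}{\frac{1}{3} a \left(1 + \left(-6\right)^{2}\right)} = \frac{-10 + N^{2} - 9 N}{\frac{1}{3} a \left(1 + 36\right)} = \frac{-10 + N^{2} - 9 N}{\frac{1}{3} a 37} = \frac{-10 + N^{2} - 9 N}{\frac{37}{3} a} = \left(-10 + N^{2} - 9 N\right) \frac{3}{37 a} = \frac{3 \left(-10 + N^{2} - 9 N\right)}{37 a}$)
$-42531 - m{\left(-57,-87 \right)} = -42531 - \frac{3 \left(-10 + \left(-57\right)^{2} - -513\right)}{37 \left(-87\right)} = -42531 - \frac{3}{37} \left(- \frac{1}{87}\right) \left(-10 + 3249 + 513\right) = -42531 - \frac{3}{37} \left(- \frac{1}{87}\right) 3752 = -42531 - - \frac{3752}{1073} = -42531 + \frac{3752}{1073} = - \frac{45632011}{1073}$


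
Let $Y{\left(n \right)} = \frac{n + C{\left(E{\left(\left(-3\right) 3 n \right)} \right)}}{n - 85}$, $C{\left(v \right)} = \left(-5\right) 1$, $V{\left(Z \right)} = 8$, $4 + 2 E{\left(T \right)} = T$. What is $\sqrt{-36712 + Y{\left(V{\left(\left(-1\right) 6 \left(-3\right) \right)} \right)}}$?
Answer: $\frac{i \sqrt{217665679}}{77} \approx 191.6 i$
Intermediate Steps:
$E{\left(T \right)} = -2 + \frac{T}{2}$
$C{\left(v \right)} = -5$
$Y{\left(n \right)} = \frac{-5 + n}{-85 + n}$ ($Y{\left(n \right)} = \frac{n - 5}{n - 85} = \frac{-5 + n}{-85 + n}$)
$\sqrt{-36712 + Y{\left(V{\left(\left(-1\right) 6 \left(-3\right) \right)} \right)}} = \sqrt{-36712 + \frac{-5 + 8}{-85 + 8}} = \sqrt{-36712 + \frac{1}{-77} \cdot 3} = \sqrt{-36712 - \frac{3}{77}} = \sqrt{- \frac{2826827}{77}} = \frac{i \sqrt{217665679}}{77}$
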